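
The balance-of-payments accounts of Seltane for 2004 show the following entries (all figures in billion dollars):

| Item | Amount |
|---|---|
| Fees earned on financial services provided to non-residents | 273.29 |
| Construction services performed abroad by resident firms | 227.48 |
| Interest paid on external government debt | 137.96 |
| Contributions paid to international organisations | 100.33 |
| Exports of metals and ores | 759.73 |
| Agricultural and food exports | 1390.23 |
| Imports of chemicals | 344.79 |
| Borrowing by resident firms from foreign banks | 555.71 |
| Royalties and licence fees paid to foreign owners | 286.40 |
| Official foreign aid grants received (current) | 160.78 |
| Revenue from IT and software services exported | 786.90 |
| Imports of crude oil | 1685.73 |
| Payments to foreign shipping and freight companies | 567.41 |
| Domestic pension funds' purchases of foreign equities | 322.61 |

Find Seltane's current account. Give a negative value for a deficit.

475.79

Goods: -1685.73 - 344.79 + 759.73 + 1390.23 = 119.44
Services: -567.41 + 273.29 - 286.40 + 227.48 + 786.90 = 433.86
Primary income: -137.96
Secondary income: 160.78 - 100.33 = 60.45
Current account = 119.44 + 433.86 + (-137.96) + 60.45 = 475.79
(Excluded from the current account — financial account: borrowing by resident firms from foreign banks 555.71, domestic pension funds' purchases of foreign equities 322.61.)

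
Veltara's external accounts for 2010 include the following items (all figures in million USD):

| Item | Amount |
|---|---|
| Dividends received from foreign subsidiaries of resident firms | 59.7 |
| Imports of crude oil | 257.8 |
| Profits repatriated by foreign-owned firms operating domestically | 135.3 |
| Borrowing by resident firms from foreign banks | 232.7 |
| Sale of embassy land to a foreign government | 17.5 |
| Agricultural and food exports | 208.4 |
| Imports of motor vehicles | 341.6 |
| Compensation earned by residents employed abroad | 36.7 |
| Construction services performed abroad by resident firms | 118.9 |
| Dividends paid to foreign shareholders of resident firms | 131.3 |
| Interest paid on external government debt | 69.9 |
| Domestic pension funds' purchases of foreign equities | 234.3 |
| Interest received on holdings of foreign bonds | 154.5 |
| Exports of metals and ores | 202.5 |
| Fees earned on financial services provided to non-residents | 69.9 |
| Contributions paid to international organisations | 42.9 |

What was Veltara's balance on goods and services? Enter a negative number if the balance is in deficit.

Goods: -341.6 + 202.5 + 208.4 - 257.8 = -188.5
Services: 118.9 + 69.9 = 188.8
Trade balance = -188.5 + 188.8 = 0.3
(Excluded from the trade balance — primary income: dividends received from foreign subsidiaries of resident firms 59.7, profits repatriated by foreign-owned firms operating domestically 135.3, compensation earned by residents employed abroad 36.7, dividends paid to foreign shareholders of resident firms 131.3, interest paid on external government debt 69.9, interest received on holdings of foreign bonds 154.5; financial account: borrowing by resident firms from foreign banks 232.7, domestic pension funds' purchases of foreign equities 234.3; capital account: sale of embassy land to a foreign government 17.5; secondary income: contributions paid to international organisations 42.9.)

0.3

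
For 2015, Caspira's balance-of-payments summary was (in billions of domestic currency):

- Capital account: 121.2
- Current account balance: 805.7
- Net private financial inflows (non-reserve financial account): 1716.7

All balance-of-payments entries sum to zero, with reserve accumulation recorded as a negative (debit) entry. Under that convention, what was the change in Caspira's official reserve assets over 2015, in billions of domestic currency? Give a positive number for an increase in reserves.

Official reserve transactions balance = -(805.7 + 121.2 + 1716.7) = -2643.6
An accumulation of reserves is recorded as a debit (negative entry), so the change in the stock of reserves is the negative of that balance.
Change in official reserves = -(-2643.6) = 2643.6

2643.6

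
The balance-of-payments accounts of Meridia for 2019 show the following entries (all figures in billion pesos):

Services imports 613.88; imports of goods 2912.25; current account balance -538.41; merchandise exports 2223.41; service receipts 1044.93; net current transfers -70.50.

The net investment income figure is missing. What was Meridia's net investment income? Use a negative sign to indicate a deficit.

Current account = goods balance + services balance + net primary income + net secondary income
Sum of the known components = -328.29
Net investment income = CA - (known components) = -538.41 - (-328.29) = -210.12

-210.12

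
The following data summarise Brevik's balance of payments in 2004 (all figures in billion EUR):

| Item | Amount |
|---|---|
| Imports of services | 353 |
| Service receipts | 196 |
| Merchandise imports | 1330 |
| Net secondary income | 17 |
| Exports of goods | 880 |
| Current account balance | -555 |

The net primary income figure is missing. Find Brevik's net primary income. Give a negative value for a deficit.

35

Current account = goods balance + services balance + net primary income + net secondary income
Sum of the known components = -590
Net primary income = CA - (known components) = -555 - (-590) = 35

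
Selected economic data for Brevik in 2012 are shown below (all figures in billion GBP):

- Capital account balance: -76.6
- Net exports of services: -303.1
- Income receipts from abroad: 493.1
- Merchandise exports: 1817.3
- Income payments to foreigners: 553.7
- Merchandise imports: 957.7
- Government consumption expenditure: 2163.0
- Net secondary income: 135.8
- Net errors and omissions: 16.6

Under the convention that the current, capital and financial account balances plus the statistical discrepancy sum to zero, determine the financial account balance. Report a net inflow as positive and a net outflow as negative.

-571.7

Goods balance = 1817.3 - 957.7 = 859.6
Services balance = -303.1
Trade balance (goods + services) = 859.6 + (-303.1) = 556.5
Net primary income = 493.1 - 553.7 = -60.6
Net secondary income = 135.8
Current account = 556.5 + (-60.6) + 135.8 = 631.7
Financial account = -(631.7 + (-76.6) + 16.6) = -571.7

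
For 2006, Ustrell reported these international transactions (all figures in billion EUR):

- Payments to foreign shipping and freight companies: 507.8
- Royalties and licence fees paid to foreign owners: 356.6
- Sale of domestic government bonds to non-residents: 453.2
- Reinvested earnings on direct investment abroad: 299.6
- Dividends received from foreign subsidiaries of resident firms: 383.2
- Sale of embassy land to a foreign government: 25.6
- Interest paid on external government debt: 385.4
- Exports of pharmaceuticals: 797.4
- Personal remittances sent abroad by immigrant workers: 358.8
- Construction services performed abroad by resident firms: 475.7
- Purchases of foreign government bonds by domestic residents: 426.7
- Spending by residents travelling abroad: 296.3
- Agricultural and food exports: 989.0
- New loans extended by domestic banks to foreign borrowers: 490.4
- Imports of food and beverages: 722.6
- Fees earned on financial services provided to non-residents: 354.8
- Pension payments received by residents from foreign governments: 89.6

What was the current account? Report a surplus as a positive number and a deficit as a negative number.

Goods: 989.0 - 722.6 + 797.4 = 1063.8
Services: 475.7 - 356.6 - 296.3 + 354.8 - 507.8 = -330.2
Primary income: 299.6 - 385.4 + 383.2 = 297.4
Secondary income: 89.6 - 358.8 = -269.2
Current account = 1063.8 + (-330.2) + 297.4 + (-269.2) = 761.8
(Excluded from the current account — financial account: sale of domestic government bonds to non-residents 453.2, purchases of foreign government bonds by domestic residents 426.7, new loans extended by domestic banks to foreign borrowers 490.4; capital account: sale of embassy land to a foreign government 25.6.)

761.8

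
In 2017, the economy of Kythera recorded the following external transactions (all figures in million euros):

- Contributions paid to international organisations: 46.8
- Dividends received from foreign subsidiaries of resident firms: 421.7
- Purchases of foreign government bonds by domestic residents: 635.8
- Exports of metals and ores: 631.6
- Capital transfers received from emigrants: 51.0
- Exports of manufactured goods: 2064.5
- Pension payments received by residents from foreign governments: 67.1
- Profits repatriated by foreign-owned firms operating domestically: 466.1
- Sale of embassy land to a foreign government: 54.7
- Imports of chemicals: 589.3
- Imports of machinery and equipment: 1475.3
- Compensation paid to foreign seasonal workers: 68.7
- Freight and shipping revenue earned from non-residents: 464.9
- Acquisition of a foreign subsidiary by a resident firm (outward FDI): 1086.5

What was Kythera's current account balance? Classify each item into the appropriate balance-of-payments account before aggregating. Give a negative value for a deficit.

1003.6

Goods: 631.6 + 2064.5 - 1475.3 - 589.3 = 631.5
Services: 464.9
Primary income: 421.7 - 466.1 - 68.7 = -113.1
Secondary income: -46.8 + 67.1 = 20.3
Current account = 631.5 + 464.9 + (-113.1) + 20.3 = 1003.6
(Excluded from the current account — financial account: purchases of foreign government bonds by domestic residents 635.8, acquisition of a foreign subsidiary by a resident firm (outward FDI) 1086.5; capital account: capital transfers received from emigrants 51.0, sale of embassy land to a foreign government 54.7.)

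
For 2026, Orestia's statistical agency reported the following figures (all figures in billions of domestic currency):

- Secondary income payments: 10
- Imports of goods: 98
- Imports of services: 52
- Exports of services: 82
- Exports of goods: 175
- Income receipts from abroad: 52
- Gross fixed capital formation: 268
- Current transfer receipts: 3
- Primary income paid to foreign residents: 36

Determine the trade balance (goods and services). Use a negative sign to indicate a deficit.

Goods balance = 175 - 98 = 77
Services balance = 82 - 52 = 30
Trade balance (goods + services) = 77 + 30 = 107

107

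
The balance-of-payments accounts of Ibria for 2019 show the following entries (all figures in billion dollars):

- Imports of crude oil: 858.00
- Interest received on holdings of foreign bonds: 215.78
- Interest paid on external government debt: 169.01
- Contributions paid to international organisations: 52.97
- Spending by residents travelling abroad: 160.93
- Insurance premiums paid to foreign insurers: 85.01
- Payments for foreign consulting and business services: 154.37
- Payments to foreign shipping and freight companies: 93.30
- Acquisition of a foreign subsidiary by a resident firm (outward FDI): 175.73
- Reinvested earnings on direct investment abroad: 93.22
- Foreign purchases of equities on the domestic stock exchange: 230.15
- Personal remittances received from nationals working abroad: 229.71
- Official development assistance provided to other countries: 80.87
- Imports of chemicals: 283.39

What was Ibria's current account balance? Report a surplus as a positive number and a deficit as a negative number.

-1399.14

Goods: -858.00 - 283.39 = -1141.39
Services: -160.93 - 93.30 - 85.01 - 154.37 = -493.61
Primary income: 215.78 - 169.01 + 93.22 = 139.99
Secondary income: -52.97 - 80.87 + 229.71 = 95.87
Current account = (-1141.39) + (-493.61) + 139.99 + 95.87 = -1399.14
(Excluded from the current account — financial account: acquisition of a foreign subsidiary by a resident firm (outward FDI) 175.73, foreign purchases of equities on the domestic stock exchange 230.15.)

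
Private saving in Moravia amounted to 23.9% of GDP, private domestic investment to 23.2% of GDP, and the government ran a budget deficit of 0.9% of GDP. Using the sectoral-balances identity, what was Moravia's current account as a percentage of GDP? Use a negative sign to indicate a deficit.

By the sectoral-balances identity, CA = (S_private - I) + (T - G).
Private balance = 23.9 - 23.2 = 0.7
Government balance (T - G) = -0.9
CA = 0.7 + (-0.9) = -0.2

-0.2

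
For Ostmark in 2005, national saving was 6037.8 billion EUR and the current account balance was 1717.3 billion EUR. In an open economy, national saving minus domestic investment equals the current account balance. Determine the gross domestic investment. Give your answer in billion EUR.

I = S - CA = 6037.8 - 1717.3 = 4320.5

4320.5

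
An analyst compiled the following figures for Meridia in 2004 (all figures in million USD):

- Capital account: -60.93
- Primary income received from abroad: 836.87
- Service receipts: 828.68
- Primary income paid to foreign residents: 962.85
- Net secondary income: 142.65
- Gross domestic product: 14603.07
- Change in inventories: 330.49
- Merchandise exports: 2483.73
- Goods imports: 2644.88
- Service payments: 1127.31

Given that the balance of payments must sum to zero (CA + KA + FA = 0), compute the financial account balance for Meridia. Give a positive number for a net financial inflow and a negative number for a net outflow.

504.04

Goods balance = 2483.73 - 2644.88 = -161.15
Services balance = 828.68 - 1127.31 = -298.63
Trade balance (goods + services) = -161.15 + (-298.63) = -459.78
Net primary income = 836.87 - 962.85 = -125.98
Net secondary income = 142.65
Current account = -459.78 + (-125.98) + 142.65 = -443.11
Financial account = -(-443.11 + (-60.93)) = 504.04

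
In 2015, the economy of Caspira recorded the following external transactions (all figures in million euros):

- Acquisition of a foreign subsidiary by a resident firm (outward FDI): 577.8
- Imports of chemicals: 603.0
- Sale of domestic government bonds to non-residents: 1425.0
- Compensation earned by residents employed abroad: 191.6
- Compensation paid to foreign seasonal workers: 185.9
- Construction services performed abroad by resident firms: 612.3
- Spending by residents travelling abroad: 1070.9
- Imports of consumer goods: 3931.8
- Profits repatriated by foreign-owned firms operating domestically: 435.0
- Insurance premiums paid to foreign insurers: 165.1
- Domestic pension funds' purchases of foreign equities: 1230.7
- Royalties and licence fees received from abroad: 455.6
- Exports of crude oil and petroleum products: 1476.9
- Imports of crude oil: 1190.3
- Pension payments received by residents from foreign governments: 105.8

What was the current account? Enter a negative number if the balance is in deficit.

Goods: 1476.9 - 3931.8 - 1190.3 - 603.0 = -4248.2
Services: 612.3 - 165.1 + 455.6 - 1070.9 = -168.1
Primary income: -435.0 - 185.9 + 191.6 = -429.3
Secondary income: 105.8
Current account = (-4248.2) + (-168.1) + (-429.3) + 105.8 = -4739.8
(Excluded from the current account — financial account: acquisition of a foreign subsidiary by a resident firm (outward FDI) 577.8, sale of domestic government bonds to non-residents 1425.0, domestic pension funds' purchases of foreign equities 1230.7.)

-4739.8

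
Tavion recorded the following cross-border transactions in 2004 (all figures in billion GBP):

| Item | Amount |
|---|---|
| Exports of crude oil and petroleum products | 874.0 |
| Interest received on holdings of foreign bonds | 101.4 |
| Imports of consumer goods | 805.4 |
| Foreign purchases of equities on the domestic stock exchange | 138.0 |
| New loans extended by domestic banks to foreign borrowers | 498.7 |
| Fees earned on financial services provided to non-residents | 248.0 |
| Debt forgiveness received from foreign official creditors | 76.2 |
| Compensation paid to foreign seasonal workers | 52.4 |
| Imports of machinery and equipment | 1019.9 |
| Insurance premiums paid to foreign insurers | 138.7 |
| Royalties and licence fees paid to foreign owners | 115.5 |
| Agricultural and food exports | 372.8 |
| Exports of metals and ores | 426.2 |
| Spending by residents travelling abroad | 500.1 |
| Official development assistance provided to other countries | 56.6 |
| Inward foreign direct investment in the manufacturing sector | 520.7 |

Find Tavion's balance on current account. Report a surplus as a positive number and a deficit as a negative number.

-666.2

Goods: 874.0 - 1019.9 - 805.4 + 372.8 + 426.2 = -152.3
Services: 248.0 - 500.1 - 138.7 - 115.5 = -506.3
Primary income: 101.4 - 52.4 = 49.0
Secondary income: -56.6
Current account = (-152.3) + (-506.3) + 49.0 + (-56.6) = -666.2
(Excluded from the current account — financial account: foreign purchases of equities on the domestic stock exchange 138.0, new loans extended by domestic banks to foreign borrowers 498.7, inward foreign direct investment in the manufacturing sector 520.7; capital account: debt forgiveness received from foreign official creditors 76.2.)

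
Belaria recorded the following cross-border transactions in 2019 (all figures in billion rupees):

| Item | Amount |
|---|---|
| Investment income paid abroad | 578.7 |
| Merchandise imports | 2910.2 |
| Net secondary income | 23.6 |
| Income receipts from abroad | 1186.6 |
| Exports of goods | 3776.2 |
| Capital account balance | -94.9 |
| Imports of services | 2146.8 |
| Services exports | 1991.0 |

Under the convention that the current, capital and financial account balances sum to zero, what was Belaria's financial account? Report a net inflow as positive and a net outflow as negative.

Goods balance = 3776.2 - 2910.2 = 866.0
Services balance = 1991.0 - 2146.8 = -155.8
Trade balance (goods + services) = 866.0 + (-155.8) = 710.2
Net primary income = 1186.6 - 578.7 = 607.9
Net secondary income = 23.6
Current account = 710.2 + 607.9 + 23.6 = 1341.7
Financial account = -(1341.7 + (-94.9)) = -1246.8

-1246.8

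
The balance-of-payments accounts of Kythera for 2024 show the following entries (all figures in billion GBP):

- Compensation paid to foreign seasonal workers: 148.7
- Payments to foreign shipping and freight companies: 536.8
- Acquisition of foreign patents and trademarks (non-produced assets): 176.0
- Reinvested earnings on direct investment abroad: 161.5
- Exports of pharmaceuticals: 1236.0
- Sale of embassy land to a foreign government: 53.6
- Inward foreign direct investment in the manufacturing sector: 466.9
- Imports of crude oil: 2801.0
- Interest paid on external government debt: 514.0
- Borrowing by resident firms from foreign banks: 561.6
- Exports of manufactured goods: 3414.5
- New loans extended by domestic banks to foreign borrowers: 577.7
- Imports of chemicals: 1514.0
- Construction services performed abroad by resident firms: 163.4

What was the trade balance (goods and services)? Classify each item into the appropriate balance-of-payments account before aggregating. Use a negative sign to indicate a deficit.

-37.9

Goods: 1236.0 - 2801.0 - 1514.0 + 3414.5 = 335.5
Services: 163.4 - 536.8 = -373.4
Trade balance = 335.5 + (-373.4) = -37.9
(Excluded from the trade balance — primary income: compensation paid to foreign seasonal workers 148.7, reinvested earnings on direct investment abroad 161.5, interest paid on external government debt 514.0; capital account: acquisition of foreign patents and trademarks (non-produced assets) 176.0, sale of embassy land to a foreign government 53.6; financial account: inward foreign direct investment in the manufacturing sector 466.9, borrowing by resident firms from foreign banks 561.6, new loans extended by domestic banks to foreign borrowers 577.7.)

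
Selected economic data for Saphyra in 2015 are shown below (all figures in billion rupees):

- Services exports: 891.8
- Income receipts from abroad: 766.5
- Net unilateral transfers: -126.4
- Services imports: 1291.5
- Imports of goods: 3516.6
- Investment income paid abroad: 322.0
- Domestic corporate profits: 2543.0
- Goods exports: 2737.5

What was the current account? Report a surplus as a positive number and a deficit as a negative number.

Goods balance = 2737.5 - 3516.6 = -779.1
Services balance = 891.8 - 1291.5 = -399.7
Trade balance (goods + services) = -779.1 + (-399.7) = -1178.8
Net primary income = 766.5 - 322.0 = 444.5
Net secondary income = -126.4
Current account = -1178.8 + 444.5 + (-126.4) = -860.7

-860.7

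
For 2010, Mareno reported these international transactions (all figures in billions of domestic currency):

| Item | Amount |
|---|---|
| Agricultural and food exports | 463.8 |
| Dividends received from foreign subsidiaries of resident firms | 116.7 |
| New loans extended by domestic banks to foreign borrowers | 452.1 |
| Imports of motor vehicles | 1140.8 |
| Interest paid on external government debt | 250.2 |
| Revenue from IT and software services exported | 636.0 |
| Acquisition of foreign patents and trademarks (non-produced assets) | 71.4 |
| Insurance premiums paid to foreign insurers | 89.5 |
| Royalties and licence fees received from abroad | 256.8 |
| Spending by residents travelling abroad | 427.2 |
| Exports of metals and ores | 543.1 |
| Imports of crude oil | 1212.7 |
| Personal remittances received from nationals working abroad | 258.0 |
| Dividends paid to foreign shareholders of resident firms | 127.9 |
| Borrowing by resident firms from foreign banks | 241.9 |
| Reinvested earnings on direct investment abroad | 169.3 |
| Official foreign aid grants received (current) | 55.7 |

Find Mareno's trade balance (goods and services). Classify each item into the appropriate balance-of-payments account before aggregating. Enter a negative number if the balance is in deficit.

-970.5

Goods: 463.8 - 1140.8 - 1212.7 + 543.1 = -1346.6
Services: -427.2 + 636.0 + 256.8 - 89.5 = 376.1
Trade balance = -1346.6 + 376.1 = -970.5
(Excluded from the trade balance — primary income: dividends received from foreign subsidiaries of resident firms 116.7, interest paid on external government debt 250.2, dividends paid to foreign shareholders of resident firms 127.9, reinvested earnings on direct investment abroad 169.3; financial account: new loans extended by domestic banks to foreign borrowers 452.1, borrowing by resident firms from foreign banks 241.9; capital account: acquisition of foreign patents and trademarks (non-produced assets) 71.4; secondary income: personal remittances received from nationals working abroad 258.0, official foreign aid grants received (current) 55.7.)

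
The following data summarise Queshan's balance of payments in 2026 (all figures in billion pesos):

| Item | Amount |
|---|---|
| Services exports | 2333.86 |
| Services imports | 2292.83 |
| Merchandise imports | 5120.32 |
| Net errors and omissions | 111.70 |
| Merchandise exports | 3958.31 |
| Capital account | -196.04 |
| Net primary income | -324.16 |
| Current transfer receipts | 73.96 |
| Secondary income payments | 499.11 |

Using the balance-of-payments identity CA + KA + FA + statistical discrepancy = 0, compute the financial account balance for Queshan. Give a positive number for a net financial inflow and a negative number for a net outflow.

1954.63

Goods balance = 3958.31 - 5120.32 = -1162.01
Services balance = 2333.86 - 2292.83 = 41.03
Trade balance (goods + services) = -1162.01 + 41.03 = -1120.98
Net primary income = -324.16
Net secondary income = 73.96 - 499.11 = -425.15
Current account = -1120.98 + (-324.16) + (-425.15) = -1870.29
Financial account = -(-1870.29 + (-196.04) + 111.70) = 1954.63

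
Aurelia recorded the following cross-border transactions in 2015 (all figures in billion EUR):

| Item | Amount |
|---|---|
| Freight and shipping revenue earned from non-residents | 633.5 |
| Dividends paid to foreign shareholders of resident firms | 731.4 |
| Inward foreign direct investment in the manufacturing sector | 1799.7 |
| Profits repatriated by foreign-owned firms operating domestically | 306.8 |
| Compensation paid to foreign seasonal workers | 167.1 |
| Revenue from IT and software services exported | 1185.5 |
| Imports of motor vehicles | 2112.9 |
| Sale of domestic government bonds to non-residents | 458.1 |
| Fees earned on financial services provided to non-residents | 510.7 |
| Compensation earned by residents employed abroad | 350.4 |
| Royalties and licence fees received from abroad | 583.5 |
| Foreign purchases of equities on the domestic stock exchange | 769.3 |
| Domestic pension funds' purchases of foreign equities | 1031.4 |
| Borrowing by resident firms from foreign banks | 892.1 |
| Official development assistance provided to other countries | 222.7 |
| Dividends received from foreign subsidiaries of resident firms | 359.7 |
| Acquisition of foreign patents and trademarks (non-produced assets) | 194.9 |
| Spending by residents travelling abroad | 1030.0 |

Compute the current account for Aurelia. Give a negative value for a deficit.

-947.6

Goods: -2112.9
Services: 1185.5 - 1030.0 + 583.5 + 510.7 + 633.5 = 1883.2
Primary income: -731.4 - 306.8 + 359.7 + 350.4 - 167.1 = -495.2
Secondary income: -222.7
Current account = (-2112.9) + 1883.2 + (-495.2) + (-222.7) = -947.6
(Excluded from the current account — financial account: inward foreign direct investment in the manufacturing sector 1799.7, sale of domestic government bonds to non-residents 458.1, foreign purchases of equities on the domestic stock exchange 769.3, domestic pension funds' purchases of foreign equities 1031.4, borrowing by resident firms from foreign banks 892.1; capital account: acquisition of foreign patents and trademarks (non-produced assets) 194.9.)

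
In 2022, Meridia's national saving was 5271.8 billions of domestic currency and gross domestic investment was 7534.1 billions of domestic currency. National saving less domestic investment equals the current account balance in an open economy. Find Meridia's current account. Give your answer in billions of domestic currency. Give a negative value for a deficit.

CA = S - I = 5271.8 - 7534.1 = -2262.3

-2262.3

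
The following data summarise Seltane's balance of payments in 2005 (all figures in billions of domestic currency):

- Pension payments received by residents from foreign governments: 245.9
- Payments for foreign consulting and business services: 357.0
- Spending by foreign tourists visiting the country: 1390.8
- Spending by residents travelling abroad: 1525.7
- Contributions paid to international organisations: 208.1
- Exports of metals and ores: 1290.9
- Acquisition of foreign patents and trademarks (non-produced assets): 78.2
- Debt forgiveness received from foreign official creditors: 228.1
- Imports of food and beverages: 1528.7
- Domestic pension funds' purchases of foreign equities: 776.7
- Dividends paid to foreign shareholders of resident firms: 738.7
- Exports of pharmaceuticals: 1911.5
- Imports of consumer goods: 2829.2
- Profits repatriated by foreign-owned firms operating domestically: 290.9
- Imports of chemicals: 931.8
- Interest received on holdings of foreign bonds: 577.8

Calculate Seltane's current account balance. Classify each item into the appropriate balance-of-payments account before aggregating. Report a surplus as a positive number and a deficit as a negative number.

Goods: -1528.7 + 1911.5 - 931.8 + 1290.9 - 2829.2 = -2087.3
Services: 1390.8 - 1525.7 - 357.0 = -491.9
Primary income: 577.8 - 290.9 - 738.7 = -451.8
Secondary income: -208.1 + 245.9 = 37.8
Current account = (-2087.3) + (-491.9) + (-451.8) + 37.8 = -2993.2
(Excluded from the current account — capital account: acquisition of foreign patents and trademarks (non-produced assets) 78.2, debt forgiveness received from foreign official creditors 228.1; financial account: domestic pension funds' purchases of foreign equities 776.7.)

-2993.2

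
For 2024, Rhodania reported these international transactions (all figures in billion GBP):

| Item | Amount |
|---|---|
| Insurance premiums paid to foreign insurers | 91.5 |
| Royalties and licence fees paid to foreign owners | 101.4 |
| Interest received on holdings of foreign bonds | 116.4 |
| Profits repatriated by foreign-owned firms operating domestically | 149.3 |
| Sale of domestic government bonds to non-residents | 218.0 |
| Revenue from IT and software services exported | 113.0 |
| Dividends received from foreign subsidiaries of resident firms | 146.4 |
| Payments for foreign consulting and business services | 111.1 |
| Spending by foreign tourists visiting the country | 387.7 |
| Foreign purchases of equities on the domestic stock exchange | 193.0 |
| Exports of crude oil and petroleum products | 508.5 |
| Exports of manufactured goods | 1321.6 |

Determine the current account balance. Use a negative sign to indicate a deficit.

2140.3

Goods: 1321.6 + 508.5 = 1830.1
Services: -111.1 - 91.5 + 113.0 - 101.4 + 387.7 = 196.7
Primary income: 146.4 - 149.3 + 116.4 = 113.5
Current account = 1830.1 + 196.7 + 113.5 = 2140.3
(Excluded from the current account — financial account: sale of domestic government bonds to non-residents 218.0, foreign purchases of equities on the domestic stock exchange 193.0.)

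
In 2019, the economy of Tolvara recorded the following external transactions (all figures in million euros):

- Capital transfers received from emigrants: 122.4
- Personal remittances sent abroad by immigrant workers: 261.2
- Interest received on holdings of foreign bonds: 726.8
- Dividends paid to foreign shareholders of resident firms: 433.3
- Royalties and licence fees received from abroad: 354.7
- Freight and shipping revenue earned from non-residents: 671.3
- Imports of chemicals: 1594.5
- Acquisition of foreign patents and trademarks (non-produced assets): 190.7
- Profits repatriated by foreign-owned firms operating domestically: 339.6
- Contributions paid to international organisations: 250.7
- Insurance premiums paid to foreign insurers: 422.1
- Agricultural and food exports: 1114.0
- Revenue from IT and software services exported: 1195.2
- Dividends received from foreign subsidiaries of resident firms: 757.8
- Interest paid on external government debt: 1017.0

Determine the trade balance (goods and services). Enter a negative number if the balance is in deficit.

1318.6

Goods: -1594.5 + 1114.0 = -480.5
Services: 671.3 + 354.7 + 1195.2 - 422.1 = 1799.1
Trade balance = -480.5 + 1799.1 = 1318.6
(Excluded from the trade balance — capital account: capital transfers received from emigrants 122.4, acquisition of foreign patents and trademarks (non-produced assets) 190.7; secondary income: personal remittances sent abroad by immigrant workers 261.2, contributions paid to international organisations 250.7; primary income: interest received on holdings of foreign bonds 726.8, dividends paid to foreign shareholders of resident firms 433.3, profits repatriated by foreign-owned firms operating domestically 339.6, dividends received from foreign subsidiaries of resident firms 757.8, interest paid on external government debt 1017.0.)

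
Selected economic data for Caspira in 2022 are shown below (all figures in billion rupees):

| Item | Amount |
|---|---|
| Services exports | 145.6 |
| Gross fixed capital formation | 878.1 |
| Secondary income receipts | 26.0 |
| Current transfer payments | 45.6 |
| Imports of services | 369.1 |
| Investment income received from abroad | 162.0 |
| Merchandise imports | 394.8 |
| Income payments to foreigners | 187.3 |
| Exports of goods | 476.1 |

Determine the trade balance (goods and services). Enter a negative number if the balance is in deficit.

Goods balance = 476.1 - 394.8 = 81.3
Services balance = 145.6 - 369.1 = -223.5
Trade balance (goods + services) = 81.3 + (-223.5) = -142.2

-142.2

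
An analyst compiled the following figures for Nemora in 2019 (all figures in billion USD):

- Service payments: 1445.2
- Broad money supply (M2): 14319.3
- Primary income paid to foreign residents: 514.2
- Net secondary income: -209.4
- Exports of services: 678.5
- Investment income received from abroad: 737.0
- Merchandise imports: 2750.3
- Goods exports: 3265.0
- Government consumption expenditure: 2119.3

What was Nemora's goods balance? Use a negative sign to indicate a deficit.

514.7

Goods balance = 3265.0 - 2750.3 = 514.7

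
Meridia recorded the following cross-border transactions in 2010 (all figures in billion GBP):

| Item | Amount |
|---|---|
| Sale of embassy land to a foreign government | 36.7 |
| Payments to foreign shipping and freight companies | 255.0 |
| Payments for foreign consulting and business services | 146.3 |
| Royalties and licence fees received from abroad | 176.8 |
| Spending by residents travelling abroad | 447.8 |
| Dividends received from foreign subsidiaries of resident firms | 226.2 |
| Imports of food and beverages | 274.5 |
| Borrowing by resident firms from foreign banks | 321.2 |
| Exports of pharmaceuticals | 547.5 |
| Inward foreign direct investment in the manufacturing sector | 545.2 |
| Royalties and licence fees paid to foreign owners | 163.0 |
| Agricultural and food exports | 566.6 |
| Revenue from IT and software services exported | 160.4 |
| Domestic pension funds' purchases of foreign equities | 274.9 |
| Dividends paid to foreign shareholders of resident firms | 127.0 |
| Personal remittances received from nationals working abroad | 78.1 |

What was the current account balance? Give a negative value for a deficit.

Goods: -274.5 + 547.5 + 566.6 = 839.6
Services: 160.4 - 255.0 - 447.8 + 176.8 - 146.3 - 163.0 = -674.9
Primary income: -127.0 + 226.2 = 99.2
Secondary income: 78.1
Current account = 839.6 + (-674.9) + 99.2 + 78.1 = 342.0
(Excluded from the current account — capital account: sale of embassy land to a foreign government 36.7; financial account: borrowing by resident firms from foreign banks 321.2, inward foreign direct investment in the manufacturing sector 545.2, domestic pension funds' purchases of foreign equities 274.9.)

342.0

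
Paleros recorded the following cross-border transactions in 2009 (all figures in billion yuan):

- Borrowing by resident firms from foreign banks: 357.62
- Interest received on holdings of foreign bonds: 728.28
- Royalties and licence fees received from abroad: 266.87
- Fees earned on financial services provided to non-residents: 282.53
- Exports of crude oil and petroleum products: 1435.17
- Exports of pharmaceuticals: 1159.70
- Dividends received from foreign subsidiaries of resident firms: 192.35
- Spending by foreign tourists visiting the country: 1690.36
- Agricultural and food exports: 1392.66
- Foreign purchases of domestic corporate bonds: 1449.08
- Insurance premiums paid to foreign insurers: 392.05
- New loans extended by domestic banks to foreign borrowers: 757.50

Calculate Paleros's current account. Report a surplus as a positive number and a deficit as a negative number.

6755.87

Goods: 1159.70 + 1392.66 + 1435.17 = 3987.53
Services: 266.87 + 282.53 - 392.05 + 1690.36 = 1847.71
Primary income: 192.35 + 728.28 = 920.63
Current account = 3987.53 + 1847.71 + 920.63 = 6755.87
(Excluded from the current account — financial account: borrowing by resident firms from foreign banks 357.62, foreign purchases of domestic corporate bonds 1449.08, new loans extended by domestic banks to foreign borrowers 757.50.)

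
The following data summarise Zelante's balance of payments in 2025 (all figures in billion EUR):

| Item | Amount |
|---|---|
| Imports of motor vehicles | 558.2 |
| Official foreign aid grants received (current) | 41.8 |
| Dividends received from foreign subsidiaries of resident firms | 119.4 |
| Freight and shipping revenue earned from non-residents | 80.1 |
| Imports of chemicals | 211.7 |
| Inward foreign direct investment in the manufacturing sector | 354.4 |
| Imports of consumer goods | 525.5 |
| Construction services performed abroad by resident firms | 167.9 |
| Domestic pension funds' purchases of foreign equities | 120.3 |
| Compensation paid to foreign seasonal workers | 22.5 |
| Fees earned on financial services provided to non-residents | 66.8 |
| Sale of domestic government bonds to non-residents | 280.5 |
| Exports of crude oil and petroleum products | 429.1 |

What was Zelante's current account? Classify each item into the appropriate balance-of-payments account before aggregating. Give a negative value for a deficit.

Goods: -211.7 - 558.2 - 525.5 + 429.1 = -866.3
Services: 66.8 + 80.1 + 167.9 = 314.8
Primary income: 119.4 - 22.5 = 96.9
Secondary income: 41.8
Current account = (-866.3) + 314.8 + 96.9 + 41.8 = -412.8
(Excluded from the current account — financial account: inward foreign direct investment in the manufacturing sector 354.4, domestic pension funds' purchases of foreign equities 120.3, sale of domestic government bonds to non-residents 280.5.)

-412.8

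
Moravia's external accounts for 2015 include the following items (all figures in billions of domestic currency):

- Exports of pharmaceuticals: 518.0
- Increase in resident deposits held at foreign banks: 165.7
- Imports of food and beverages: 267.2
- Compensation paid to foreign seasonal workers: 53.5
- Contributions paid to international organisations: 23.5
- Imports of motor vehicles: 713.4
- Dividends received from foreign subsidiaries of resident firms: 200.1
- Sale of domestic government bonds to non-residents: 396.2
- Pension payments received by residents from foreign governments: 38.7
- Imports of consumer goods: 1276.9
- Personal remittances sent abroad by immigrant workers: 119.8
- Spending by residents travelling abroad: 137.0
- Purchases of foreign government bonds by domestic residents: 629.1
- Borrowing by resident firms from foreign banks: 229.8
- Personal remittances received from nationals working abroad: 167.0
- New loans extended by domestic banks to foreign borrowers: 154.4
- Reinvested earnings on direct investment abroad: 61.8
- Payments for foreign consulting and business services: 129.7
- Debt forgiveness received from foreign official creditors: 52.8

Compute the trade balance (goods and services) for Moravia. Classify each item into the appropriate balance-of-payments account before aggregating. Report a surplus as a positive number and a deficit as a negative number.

-2006.2

Goods: -267.2 - 1276.9 - 713.4 + 518.0 = -1739.5
Services: -129.7 - 137.0 = -266.7
Trade balance = -1739.5 + (-266.7) = -2006.2
(Excluded from the trade balance — financial account: increase in resident deposits held at foreign banks 165.7, sale of domestic government bonds to non-residents 396.2, purchases of foreign government bonds by domestic residents 629.1, borrowing by resident firms from foreign banks 229.8, new loans extended by domestic banks to foreign borrowers 154.4; primary income: compensation paid to foreign seasonal workers 53.5, dividends received from foreign subsidiaries of resident firms 200.1, reinvested earnings on direct investment abroad 61.8; secondary income: contributions paid to international organisations 23.5, pension payments received by residents from foreign governments 38.7, personal remittances sent abroad by immigrant workers 119.8, personal remittances received from nationals working abroad 167.0; capital account: debt forgiveness received from foreign official creditors 52.8.)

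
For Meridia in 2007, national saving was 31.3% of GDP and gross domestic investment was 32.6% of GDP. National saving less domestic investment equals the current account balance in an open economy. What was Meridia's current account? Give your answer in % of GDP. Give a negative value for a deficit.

-1.3

CA = S - I = 31.3 - 32.6 = -1.3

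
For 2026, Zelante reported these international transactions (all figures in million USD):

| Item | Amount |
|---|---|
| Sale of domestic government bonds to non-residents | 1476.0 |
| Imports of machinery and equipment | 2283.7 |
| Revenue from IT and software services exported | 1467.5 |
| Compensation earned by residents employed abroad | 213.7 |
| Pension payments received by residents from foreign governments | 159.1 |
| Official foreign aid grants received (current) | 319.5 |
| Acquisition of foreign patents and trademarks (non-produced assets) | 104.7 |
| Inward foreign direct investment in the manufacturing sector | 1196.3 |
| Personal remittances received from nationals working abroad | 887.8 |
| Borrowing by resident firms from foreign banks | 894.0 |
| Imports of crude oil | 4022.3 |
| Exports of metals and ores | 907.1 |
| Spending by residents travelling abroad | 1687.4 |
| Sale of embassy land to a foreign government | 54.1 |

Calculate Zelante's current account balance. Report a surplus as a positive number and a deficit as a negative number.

Goods: 907.1 - 4022.3 - 2283.7 = -5398.9
Services: 1467.5 - 1687.4 = -219.9
Primary income: 213.7
Secondary income: 887.8 + 319.5 + 159.1 = 1366.4
Current account = (-5398.9) + (-219.9) + 213.7 + 1366.4 = -4038.7
(Excluded from the current account — financial account: sale of domestic government bonds to non-residents 1476.0, inward foreign direct investment in the manufacturing sector 1196.3, borrowing by resident firms from foreign banks 894.0; capital account: acquisition of foreign patents and trademarks (non-produced assets) 104.7, sale of embassy land to a foreign government 54.1.)

-4038.7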